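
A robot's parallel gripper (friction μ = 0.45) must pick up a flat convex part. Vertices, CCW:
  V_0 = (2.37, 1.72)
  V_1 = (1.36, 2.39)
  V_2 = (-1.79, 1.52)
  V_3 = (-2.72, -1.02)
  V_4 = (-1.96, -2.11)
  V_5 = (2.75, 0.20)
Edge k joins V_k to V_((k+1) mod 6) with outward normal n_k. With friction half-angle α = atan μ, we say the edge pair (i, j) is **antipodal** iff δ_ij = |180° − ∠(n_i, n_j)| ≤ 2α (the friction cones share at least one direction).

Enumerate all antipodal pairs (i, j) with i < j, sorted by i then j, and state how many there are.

count = 5; pairs: (0,3), (1,4), (2,4), (2,5), (3,5)

α = atan 0.45 = 24.23°;  2α = 48.46°
n_0 = (+0.5528, +0.8333)
n_1 = (-0.2662, +0.9639)
n_2 = (-0.9390, +0.3438)
n_3 = (-0.8203, -0.5719)
n_4 = (+0.4403, -0.8978)
n_5 = (+0.9701, +0.2425)
  (0,1): δ = 131.00°  ·
  (0,2): δ = 76.55°  ·
  (0,3): δ = 21.55°  ✓
  (0,4): δ = 59.68°  ·
  (0,5): δ = 137.60°  ·
  (1,2): δ = 125.55°  ·
  (1,3): δ = 70.55°  ·
  (1,4): δ = 10.69°  ✓
  (1,5): δ = 88.60°  ·
  (2,3): δ = 125.00°  ·
  (2,4): δ = 43.76°  ✓
  (2,5): δ = 34.15°  ✓
  (3,4): δ = 98.76°  ·
  (3,5): δ = 20.85°  ✓
  (4,5): δ = 102.09°  ·
antipodal pairs: 5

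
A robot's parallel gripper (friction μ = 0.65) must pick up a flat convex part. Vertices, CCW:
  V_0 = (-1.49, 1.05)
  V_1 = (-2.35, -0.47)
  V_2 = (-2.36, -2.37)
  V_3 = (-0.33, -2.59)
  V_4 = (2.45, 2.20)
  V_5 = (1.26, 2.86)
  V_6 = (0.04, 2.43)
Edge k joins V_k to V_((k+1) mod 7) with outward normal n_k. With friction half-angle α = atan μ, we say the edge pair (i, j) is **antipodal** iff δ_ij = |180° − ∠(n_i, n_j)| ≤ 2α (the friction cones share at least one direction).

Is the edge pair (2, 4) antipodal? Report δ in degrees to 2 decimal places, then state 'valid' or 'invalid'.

α = atan 0.65 = 33.02°;  2α = 66.05°
edge 2: e_2 = (+2.03, -0.22);  n_2 = (-0.1077, -0.9942)
edge 4: e_4 = (-1.19, +0.66);  n_4 = (+0.4850, +0.8745)
∠(n_2, n_4) = 157.17°
δ = |180° − 157.17°| = 22.83°
22.83° ≤ 2α = 66.05°  →  valid

δ = 22.83°, valid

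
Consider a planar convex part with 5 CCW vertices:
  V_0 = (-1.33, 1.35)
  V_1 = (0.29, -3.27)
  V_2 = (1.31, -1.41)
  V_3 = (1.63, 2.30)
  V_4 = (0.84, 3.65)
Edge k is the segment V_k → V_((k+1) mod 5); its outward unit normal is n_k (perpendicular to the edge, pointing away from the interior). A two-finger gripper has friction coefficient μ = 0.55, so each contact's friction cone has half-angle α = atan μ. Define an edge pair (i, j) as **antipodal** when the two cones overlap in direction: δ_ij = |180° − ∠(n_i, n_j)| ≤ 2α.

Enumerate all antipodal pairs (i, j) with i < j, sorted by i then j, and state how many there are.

α = atan 0.55 = 28.81°;  2α = 57.62°
n_0 = (-0.9437, -0.3309)
n_1 = (+0.8768, -0.4808)
n_2 = (+0.9963, -0.0859)
n_3 = (+0.8631, +0.5051)
n_4 = (-0.7274, +0.6863)
  (0,1): δ = 48.06°  ✓
  (0,2): δ = 24.25°  ✓
  (0,3): δ = 11.01°  ✓
  (0,4): δ = 117.34°  ·
  (1,2): δ = 156.19°  ·
  (1,3): δ = 120.92°  ·
  (1,4): δ = 14.59°  ✓
  (2,3): δ = 144.73°  ·
  (2,4): δ = 38.40°  ✓
  (3,4): δ = 73.67°  ·
antipodal pairs: 5

count = 5; pairs: (0,1), (0,2), (0,3), (1,4), (2,4)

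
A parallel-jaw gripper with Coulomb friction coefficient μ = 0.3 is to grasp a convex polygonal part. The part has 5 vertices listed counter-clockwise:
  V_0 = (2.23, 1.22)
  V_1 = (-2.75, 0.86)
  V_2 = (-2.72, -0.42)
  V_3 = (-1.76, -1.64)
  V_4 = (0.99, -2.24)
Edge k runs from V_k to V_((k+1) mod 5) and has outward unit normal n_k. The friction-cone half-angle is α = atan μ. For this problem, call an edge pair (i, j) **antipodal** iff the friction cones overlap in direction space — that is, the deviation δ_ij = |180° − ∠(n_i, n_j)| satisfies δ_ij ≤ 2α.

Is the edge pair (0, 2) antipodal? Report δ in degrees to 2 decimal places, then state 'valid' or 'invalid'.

α = atan 0.3 = 16.70°;  2α = 33.40°
edge 0: e_0 = (-4.98, -0.36);  n_0 = (-0.0721, +0.9974)
edge 2: e_2 = (+0.96, -1.22);  n_2 = (-0.7859, -0.6184)
∠(n_0, n_2) = 124.06°
δ = |180° − 124.06°| = 55.94°
55.94° > 2α = 33.40°  →  invalid

δ = 55.94°, invalid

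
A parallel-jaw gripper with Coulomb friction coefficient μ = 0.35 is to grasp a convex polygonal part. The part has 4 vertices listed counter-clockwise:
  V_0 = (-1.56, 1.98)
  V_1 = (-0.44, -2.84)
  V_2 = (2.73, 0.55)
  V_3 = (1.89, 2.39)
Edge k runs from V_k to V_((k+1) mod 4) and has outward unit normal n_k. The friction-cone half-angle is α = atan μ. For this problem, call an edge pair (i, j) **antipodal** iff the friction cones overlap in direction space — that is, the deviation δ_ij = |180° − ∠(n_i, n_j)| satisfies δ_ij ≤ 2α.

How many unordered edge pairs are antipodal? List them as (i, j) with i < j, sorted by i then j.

count = 1; pairs: (0,2)

α = atan 0.35 = 19.29°;  2α = 38.58°
n_0 = (-0.9740, -0.2263)
n_1 = (+0.7304, -0.6830)
n_2 = (+0.9097, +0.4153)
n_3 = (-0.1180, +0.9930)
  (0,1): δ = 56.16°  ·
  (0,2): δ = 11.46°  ✓
  (0,3): δ = 83.70°  ·
  (1,2): δ = 112.38°  ·
  (1,3): δ = 40.14°  ·
  (2,3): δ = 107.76°  ·
antipodal pairs: 1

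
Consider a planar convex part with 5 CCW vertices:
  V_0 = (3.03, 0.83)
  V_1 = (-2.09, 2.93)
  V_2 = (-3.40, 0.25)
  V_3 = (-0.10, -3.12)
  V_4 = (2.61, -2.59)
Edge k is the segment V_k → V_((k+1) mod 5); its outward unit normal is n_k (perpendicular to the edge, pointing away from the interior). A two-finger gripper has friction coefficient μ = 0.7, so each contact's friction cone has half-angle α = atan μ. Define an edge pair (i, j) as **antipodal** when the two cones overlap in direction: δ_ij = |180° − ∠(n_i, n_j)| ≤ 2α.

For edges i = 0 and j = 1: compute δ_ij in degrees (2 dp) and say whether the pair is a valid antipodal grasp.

α = atan 0.7 = 34.99°;  2α = 69.98°
edge 0: e_0 = (-5.12, +2.10);  n_0 = (+0.3795, +0.9252)
edge 1: e_1 = (-1.31, -2.68);  n_1 = (-0.8984, +0.4392)
∠(n_0, n_1) = 86.25°
δ = |180° − 86.25°| = 93.75°
93.75° > 2α = 69.98°  →  invalid

δ = 93.75°, invalid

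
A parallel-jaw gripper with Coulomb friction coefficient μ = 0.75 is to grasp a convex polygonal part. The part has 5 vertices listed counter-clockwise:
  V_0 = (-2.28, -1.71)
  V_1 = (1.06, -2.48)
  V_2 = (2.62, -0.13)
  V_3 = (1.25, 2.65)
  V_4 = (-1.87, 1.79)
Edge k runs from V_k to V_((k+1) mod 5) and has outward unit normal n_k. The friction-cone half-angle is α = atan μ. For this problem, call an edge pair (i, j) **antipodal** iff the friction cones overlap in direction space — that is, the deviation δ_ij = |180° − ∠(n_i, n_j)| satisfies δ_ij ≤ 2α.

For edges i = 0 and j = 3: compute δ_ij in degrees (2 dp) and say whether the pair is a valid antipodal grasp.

α = atan 0.75 = 36.87°;  2α = 73.74°
edge 0: e_0 = (+3.34, -0.77);  n_0 = (-0.2246, -0.9744)
edge 3: e_3 = (-3.12, -0.86);  n_3 = (-0.2657, +0.9640)
∠(n_0, n_3) = 151.61°
δ = |180° − 151.61°| = 28.39°
28.39° ≤ 2α = 73.74°  →  valid

δ = 28.39°, valid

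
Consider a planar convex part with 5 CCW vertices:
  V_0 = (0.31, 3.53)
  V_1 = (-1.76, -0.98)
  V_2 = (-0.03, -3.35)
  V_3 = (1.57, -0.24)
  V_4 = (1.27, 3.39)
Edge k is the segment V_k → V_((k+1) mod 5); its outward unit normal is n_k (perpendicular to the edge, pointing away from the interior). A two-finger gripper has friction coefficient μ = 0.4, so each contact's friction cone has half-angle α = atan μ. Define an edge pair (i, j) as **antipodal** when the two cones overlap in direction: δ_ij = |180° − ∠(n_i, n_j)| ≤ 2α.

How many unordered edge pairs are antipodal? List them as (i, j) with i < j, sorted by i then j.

α = atan 0.4 = 21.80°;  2α = 43.60°
n_0 = (-0.9088, +0.4171)
n_1 = (-0.8077, -0.5896)
n_2 = (+0.8892, -0.4575)
n_3 = (+0.9966, +0.0824)
n_4 = (+0.1443, +0.9895)
  (0,1): δ = 119.22°  ·
  (0,2): δ = 2.57°  ✓
  (0,3): δ = 29.38°  ✓
  (0,4): δ = 106.36°  ·
  (1,2): δ = 63.35°  ·
  (1,3): δ = 31.40°  ✓
  (1,4): δ = 45.57°  ·
  (2,3): δ = 148.05°  ·
  (2,4): δ = 71.07°  ·
  (3,4): δ = 103.02°  ·
antipodal pairs: 3

count = 3; pairs: (0,2), (0,3), (1,3)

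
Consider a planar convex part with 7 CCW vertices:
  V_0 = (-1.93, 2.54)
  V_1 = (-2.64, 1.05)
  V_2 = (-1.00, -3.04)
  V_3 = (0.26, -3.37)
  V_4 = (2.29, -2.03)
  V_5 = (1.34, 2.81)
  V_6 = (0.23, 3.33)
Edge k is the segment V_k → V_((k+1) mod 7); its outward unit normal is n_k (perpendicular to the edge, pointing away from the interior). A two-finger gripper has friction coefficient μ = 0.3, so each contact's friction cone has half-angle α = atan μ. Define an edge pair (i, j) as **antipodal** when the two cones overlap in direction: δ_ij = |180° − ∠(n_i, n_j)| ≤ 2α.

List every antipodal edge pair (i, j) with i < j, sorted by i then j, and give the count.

α = atan 0.3 = 16.70°;  2α = 33.40°
n_0 = (-0.9027, +0.4302)
n_1 = (-0.9282, -0.3722)
n_2 = (-0.2534, -0.9674)
n_3 = (+0.5509, -0.8346)
n_4 = (+0.9813, +0.1926)
n_5 = (+0.4242, +0.9056)
n_6 = (-0.3435, +0.9392)
  (0,1): δ = 132.67°  ·
  (0,2): δ = 79.20°  ·
  (0,3): δ = 31.09°  ✓
  (0,4): δ = 36.58°  ·
  (0,5): δ = 90.38°  ·
  (0,6): δ = 135.57°  ·
  (1,2): δ = 126.53°  ·
  (1,3): δ = 78.42°  ·
  (1,4): δ = 10.74°  ✓
  (1,5): δ = 43.05°  ·
  (1,6): δ = 88.24°  ·
  (2,3): δ = 131.89°  ·
  (2,4): δ = 64.22°  ·
  (2,5): δ = 10.43°  ✓
  (2,6): δ = 34.77°  ·
  (3,4): δ = 112.32°  ·
  (3,5): δ = 58.53°  ·
  (3,6): δ = 13.34°  ✓
  (4,5): δ = 126.21°  ·
  (4,6): δ = 81.02°  ·
  (5,6): δ = 134.81°  ·
antipodal pairs: 4

count = 4; pairs: (0,3), (1,4), (2,5), (3,6)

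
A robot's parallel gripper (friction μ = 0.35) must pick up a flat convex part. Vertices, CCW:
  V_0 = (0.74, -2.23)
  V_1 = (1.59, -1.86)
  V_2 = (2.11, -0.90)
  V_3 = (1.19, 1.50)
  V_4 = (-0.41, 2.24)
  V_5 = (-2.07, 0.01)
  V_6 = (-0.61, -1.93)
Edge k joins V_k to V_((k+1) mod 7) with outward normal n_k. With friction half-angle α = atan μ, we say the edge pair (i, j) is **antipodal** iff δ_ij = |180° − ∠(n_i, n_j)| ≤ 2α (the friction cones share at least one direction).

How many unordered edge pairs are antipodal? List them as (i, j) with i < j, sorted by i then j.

α = atan 0.35 = 19.29°;  2α = 38.58°
n_0 = (+0.3991, -0.9169)
n_1 = (+0.8793, -0.4763)
n_2 = (+0.9337, +0.3579)
n_3 = (+0.4198, +0.9076)
n_4 = (-0.8022, +0.5971)
n_5 = (-0.7990, -0.6013)
n_6 = (-0.2169, -0.9762)
  (0,1): δ = 141.97°  ·
  (0,2): δ = 92.55°  ·
  (0,3): δ = 48.34°  ·
  (0,4): δ = 29.81°  ✓
  (0,5): δ = 103.44°  ·
  (0,6): δ = 143.95°  ·
  (1,2): δ = 130.58°  ·
  (1,3): δ = 86.38°  ·
  (1,4): δ = 8.22°  ✓
  (1,5): δ = 65.41°  ·
  (1,6): δ = 105.91°  ·
  (2,3): δ = 135.79°  ·
  (2,4): δ = 57.64°  ·
  (2,5): δ = 15.99°  ✓
  (2,6): δ = 56.50°  ·
  (3,4): δ = 101.84°  ·
  (3,5): δ = 28.22°  ✓
  (3,6): δ = 12.29°  ✓
  (4,5): δ = 106.37°  ·
  (4,6): δ = 65.87°  ·
  (5,6): δ = 139.49°  ·
antipodal pairs: 5

count = 5; pairs: (0,4), (1,4), (2,5), (3,5), (3,6)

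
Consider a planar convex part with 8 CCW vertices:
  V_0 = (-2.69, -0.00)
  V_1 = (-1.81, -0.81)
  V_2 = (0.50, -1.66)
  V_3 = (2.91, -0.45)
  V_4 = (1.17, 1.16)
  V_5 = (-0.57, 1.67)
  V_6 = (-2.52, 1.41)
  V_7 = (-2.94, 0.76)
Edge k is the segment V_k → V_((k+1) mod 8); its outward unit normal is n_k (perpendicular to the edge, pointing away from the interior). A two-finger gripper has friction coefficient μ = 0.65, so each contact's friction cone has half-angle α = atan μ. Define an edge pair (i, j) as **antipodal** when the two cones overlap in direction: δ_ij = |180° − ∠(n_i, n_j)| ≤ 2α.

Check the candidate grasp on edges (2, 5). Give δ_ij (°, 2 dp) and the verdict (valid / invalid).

δ = 19.07°, valid

α = atan 0.65 = 33.02°;  2α = 66.05°
edge 2: e_2 = (+2.41, +1.21);  n_2 = (+0.4487, -0.8937)
edge 5: e_5 = (-1.95, -0.26);  n_5 = (-0.1322, +0.9912)
∠(n_2, n_5) = 160.93°
δ = |180° − 160.93°| = 19.07°
19.07° ≤ 2α = 66.05°  →  valid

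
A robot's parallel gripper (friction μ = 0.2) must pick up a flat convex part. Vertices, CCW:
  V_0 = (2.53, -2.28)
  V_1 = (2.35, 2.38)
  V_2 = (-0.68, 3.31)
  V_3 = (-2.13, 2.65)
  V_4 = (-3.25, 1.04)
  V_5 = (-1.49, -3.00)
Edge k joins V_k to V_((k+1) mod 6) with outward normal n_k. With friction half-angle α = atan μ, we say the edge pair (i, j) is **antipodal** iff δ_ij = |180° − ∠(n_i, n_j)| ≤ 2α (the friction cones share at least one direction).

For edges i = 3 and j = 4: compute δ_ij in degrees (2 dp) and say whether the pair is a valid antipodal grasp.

α = atan 0.2 = 11.31°;  2α = 22.62°
edge 3: e_3 = (-1.12, -1.61);  n_3 = (-0.8209, +0.5711)
edge 4: e_4 = (+1.76, -4.04);  n_4 = (-0.9168, -0.3994)
∠(n_3, n_4) = 58.36°
δ = |180° − 58.36°| = 121.64°
121.64° > 2α = 22.62°  →  invalid

δ = 121.64°, invalid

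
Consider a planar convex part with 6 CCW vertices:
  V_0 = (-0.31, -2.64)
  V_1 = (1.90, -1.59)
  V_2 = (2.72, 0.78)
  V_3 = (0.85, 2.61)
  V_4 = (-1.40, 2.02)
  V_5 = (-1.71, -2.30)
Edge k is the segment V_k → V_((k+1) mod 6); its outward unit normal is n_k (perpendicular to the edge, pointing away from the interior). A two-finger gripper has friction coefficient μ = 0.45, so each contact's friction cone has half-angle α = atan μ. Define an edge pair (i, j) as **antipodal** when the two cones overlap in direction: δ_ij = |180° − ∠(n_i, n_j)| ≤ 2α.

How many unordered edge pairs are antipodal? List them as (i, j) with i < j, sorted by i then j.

α = atan 0.45 = 24.23°;  2α = 48.46°
n_0 = (+0.4291, -0.9032)
n_1 = (+0.9450, -0.3270)
n_2 = (+0.6994, +0.7147)
n_3 = (-0.2536, +0.9673)
n_4 = (-0.9974, +0.0716)
n_5 = (-0.2360, -0.9718)
  (0,1): δ = 134.50°  ·
  (0,2): δ = 69.79°  ·
  (0,3): δ = 10.72°  ✓
  (0,4): δ = 60.48°  ·
  (0,5): δ = 140.94°  ·
  (1,2): δ = 115.30°  ·
  (1,3): δ = 56.22°  ·
  (1,4): δ = 14.98°  ✓
  (1,5): δ = 95.43°  ·
  (2,3): δ = 120.93°  ·
  (2,4): δ = 49.72°  ·
  (2,5): δ = 30.73°  ✓
  (3,4): δ = 108.80°  ·
  (3,5): δ = 28.34°  ✓
  (4,5): δ = 99.55°  ·
antipodal pairs: 4

count = 4; pairs: (0,3), (1,4), (2,5), (3,5)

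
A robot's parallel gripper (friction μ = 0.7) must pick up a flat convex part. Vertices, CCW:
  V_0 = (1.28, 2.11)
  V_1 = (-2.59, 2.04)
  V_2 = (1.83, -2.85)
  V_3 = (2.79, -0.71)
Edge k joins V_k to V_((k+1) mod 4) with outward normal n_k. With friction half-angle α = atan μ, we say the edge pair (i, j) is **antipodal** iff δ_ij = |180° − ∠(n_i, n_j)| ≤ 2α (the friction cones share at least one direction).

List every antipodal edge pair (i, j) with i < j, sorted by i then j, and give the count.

α = atan 0.7 = 34.99°;  2α = 69.98°
n_0 = (-0.0181, +0.9998)
n_1 = (-0.7419, -0.6706)
n_2 = (+0.9124, -0.4093)
n_3 = (+0.8816, +0.4720)
  (0,1): δ = 48.93°  ✓
  (0,2): δ = 64.80°  ✓
  (0,3): δ = 117.13°  ·
  (1,2): δ = 66.27°  ✓
  (1,3): δ = 13.94°  ✓
  (2,3): δ = 127.67°  ·
antipodal pairs: 4

count = 4; pairs: (0,1), (0,2), (1,2), (1,3)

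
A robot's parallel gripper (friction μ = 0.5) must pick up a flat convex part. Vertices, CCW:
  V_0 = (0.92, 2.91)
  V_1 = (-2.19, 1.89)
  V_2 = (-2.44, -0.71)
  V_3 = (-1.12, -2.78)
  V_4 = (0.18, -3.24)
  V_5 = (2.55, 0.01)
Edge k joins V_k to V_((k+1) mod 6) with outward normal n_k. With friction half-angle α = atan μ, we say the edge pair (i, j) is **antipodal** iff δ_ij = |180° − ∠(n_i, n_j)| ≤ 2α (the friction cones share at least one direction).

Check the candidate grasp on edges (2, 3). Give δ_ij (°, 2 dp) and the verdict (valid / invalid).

δ = 142.01°, invalid

α = atan 0.5 = 26.57°;  2α = 53.13°
edge 2: e_2 = (+1.32, -2.07);  n_2 = (-0.8432, -0.5377)
edge 3: e_3 = (+1.30, -0.46);  n_3 = (-0.3336, -0.9427)
∠(n_2, n_3) = 37.99°
δ = |180° − 37.99°| = 142.01°
142.01° > 2α = 53.13°  →  invalid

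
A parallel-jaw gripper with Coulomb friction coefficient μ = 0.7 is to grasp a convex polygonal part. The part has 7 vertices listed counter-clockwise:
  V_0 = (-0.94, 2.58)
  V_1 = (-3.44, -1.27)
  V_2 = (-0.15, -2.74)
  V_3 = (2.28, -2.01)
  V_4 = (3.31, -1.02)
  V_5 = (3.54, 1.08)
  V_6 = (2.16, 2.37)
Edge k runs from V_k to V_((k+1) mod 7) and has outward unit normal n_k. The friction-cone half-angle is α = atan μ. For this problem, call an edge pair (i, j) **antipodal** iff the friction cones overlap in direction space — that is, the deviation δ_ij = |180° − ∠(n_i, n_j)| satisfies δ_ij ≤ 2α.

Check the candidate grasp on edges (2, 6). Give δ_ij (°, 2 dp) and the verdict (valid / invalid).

α = atan 0.7 = 34.99°;  2α = 69.98°
edge 2: e_2 = (+2.43, +0.73);  n_2 = (+0.2877, -0.9577)
edge 6: e_6 = (-3.10, +0.21);  n_6 = (+0.0676, +0.9977)
∠(n_2, n_6) = 159.40°
δ = |180° − 159.40°| = 20.60°
20.60° ≤ 2α = 69.98°  →  valid

δ = 20.60°, valid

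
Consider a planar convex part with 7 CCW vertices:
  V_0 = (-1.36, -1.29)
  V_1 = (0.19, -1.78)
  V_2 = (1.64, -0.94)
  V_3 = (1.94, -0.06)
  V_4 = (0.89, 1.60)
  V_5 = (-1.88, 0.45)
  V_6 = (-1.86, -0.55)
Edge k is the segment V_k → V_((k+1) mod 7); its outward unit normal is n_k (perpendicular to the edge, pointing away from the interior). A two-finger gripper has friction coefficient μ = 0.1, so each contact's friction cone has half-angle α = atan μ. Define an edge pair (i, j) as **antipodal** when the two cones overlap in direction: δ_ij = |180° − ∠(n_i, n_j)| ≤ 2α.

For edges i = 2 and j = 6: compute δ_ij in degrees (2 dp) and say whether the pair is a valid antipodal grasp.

δ = 52.87°, invalid

α = atan 0.1 = 5.71°;  2α = 11.42°
edge 2: e_2 = (+0.30, +0.88);  n_2 = (+0.9465, -0.3227)
edge 6: e_6 = (+0.50, -0.74);  n_6 = (-0.8286, -0.5599)
∠(n_2, n_6) = 127.13°
δ = |180° − 127.13°| = 52.87°
52.87° > 2α = 11.42°  →  invalid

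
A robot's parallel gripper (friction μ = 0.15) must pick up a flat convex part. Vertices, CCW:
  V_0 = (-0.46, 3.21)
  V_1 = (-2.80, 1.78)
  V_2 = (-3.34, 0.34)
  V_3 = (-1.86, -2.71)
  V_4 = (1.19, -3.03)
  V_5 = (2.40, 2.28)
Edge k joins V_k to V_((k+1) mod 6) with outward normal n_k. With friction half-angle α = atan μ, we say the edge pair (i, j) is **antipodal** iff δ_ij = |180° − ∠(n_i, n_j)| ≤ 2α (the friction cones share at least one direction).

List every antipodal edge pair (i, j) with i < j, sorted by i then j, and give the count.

α = atan 0.15 = 8.53°;  2α = 17.06°
n_0 = (-0.5215, +0.8533)
n_1 = (-0.9363, +0.3511)
n_2 = (-0.8997, -0.4366)
n_3 = (-0.1043, -0.9945)
n_4 = (+0.9750, -0.2222)
n_5 = (+0.3092, +0.9510)
  (0,1): δ = 141.99°  ·
  (0,2): δ = 95.54°  ·
  (0,3): δ = 37.42°  ·
  (0,4): δ = 45.73°  ·
  (0,5): δ = 130.56°  ·
  (1,2): δ = 133.56°  ·
  (1,3): δ = 75.43°  ·
  (1,4): δ = 7.72°  ✓
  (1,5): δ = 92.54°  ·
  (2,3): δ = 121.87°  ·
  (2,4): δ = 38.72°  ·
  (2,5): δ = 46.10°  ·
  (3,4): δ = 96.85°  ·
  (3,5): δ = 12.02°  ✓
  (4,5): δ = 95.18°  ·
antipodal pairs: 2

count = 2; pairs: (1,4), (3,5)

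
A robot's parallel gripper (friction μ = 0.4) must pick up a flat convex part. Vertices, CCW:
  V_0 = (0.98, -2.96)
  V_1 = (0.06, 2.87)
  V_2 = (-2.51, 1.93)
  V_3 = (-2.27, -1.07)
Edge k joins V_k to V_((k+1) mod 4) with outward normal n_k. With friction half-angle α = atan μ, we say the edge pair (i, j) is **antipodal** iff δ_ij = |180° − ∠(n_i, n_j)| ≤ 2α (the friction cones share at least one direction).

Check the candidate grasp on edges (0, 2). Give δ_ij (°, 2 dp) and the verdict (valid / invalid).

α = atan 0.4 = 21.80°;  2α = 43.60°
edge 0: e_0 = (-0.92, +5.83);  n_0 = (+0.9878, +0.1559)
edge 2: e_2 = (+0.24, -3.00);  n_2 = (-0.9968, -0.0797)
∠(n_0, n_2) = 175.61°
δ = |180° − 175.61°| = 4.39°
4.39° ≤ 2α = 43.60°  →  valid

δ = 4.39°, valid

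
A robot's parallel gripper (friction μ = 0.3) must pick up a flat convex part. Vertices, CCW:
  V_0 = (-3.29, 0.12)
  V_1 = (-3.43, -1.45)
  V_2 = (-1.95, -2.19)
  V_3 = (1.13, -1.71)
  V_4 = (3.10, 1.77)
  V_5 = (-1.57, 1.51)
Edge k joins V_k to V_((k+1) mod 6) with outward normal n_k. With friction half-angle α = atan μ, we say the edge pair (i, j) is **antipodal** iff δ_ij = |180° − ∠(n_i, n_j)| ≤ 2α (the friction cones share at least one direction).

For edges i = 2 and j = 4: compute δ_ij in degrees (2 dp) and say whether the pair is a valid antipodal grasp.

δ = 5.67°, valid

α = atan 0.3 = 16.70°;  2α = 33.40°
edge 2: e_2 = (+3.08, +0.48);  n_2 = (+0.1540, -0.9881)
edge 4: e_4 = (-4.67, -0.26);  n_4 = (-0.0556, +0.9985)
∠(n_2, n_4) = 174.33°
δ = |180° − 174.33°| = 5.67°
5.67° ≤ 2α = 33.40°  →  valid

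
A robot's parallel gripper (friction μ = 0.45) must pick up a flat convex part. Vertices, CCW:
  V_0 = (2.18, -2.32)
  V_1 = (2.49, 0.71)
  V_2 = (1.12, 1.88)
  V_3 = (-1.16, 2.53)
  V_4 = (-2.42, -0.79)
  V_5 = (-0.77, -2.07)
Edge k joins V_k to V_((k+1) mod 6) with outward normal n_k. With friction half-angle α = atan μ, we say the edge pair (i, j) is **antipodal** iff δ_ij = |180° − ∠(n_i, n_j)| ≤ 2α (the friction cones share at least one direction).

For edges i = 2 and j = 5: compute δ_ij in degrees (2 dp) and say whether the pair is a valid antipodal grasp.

δ = 11.07°, valid

α = atan 0.45 = 24.23°;  2α = 48.46°
edge 2: e_2 = (-2.28, +0.65);  n_2 = (+0.2742, +0.9617)
edge 5: e_5 = (+2.95, -0.25);  n_5 = (-0.0844, -0.9964)
∠(n_2, n_5) = 168.93°
δ = |180° − 168.93°| = 11.07°
11.07° ≤ 2α = 48.46°  →  valid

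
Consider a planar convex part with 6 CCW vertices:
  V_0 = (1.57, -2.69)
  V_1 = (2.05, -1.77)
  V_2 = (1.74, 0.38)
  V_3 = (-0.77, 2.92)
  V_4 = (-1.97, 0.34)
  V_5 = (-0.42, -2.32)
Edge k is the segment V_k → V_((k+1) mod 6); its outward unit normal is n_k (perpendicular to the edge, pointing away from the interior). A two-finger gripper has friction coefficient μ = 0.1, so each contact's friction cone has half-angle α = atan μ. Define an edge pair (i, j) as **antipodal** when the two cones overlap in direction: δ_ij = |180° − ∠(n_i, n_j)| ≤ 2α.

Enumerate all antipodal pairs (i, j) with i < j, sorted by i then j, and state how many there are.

α = atan 0.1 = 5.71°;  2α = 11.42°
n_0 = (+0.8866, -0.4626)
n_1 = (+0.9898, +0.1427)
n_2 = (+0.7113, +0.7029)
n_3 = (-0.9067, +0.4217)
n_4 = (-0.8640, -0.5035)
n_5 = (-0.1828, -0.9832)
  (0,1): δ = 144.24°  ·
  (0,2): δ = 107.79°  ·
  (0,3): δ = 2.61°  ✓
  (0,4): δ = 57.78°  ·
  (0,5): δ = 107.02°  ·
  (1,2): δ = 143.55°  ·
  (1,3): δ = 33.15°  ·
  (1,4): δ = 22.02°  ·
  (1,5): δ = 71.26°  ·
  (2,3): δ = 69.60°  ·
  (2,4): δ = 14.43°  ·
  (2,5): δ = 34.81°  ·
  (3,4): δ = 124.83°  ·
  (3,5): δ = 75.59°  ·
  (4,5): δ = 130.76°  ·
antipodal pairs: 1

count = 1; pairs: (0,3)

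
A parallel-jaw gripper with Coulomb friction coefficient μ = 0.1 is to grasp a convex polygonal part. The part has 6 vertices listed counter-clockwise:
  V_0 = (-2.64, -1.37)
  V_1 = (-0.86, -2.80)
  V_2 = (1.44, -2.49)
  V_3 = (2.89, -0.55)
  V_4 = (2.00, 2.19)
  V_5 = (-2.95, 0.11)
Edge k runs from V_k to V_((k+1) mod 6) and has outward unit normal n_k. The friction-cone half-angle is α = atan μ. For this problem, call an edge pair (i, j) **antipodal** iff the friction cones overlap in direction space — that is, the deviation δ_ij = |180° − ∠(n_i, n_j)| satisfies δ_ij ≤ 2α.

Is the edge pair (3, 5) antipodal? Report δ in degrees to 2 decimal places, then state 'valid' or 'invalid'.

δ = 6.16°, valid

α = atan 0.1 = 5.71°;  2α = 11.42°
edge 3: e_3 = (-0.89, +2.74);  n_3 = (+0.9511, +0.3089)
edge 5: e_5 = (+0.31, -1.48);  n_5 = (-0.9788, -0.2050)
∠(n_3, n_5) = 173.84°
δ = |180° − 173.84°| = 6.16°
6.16° ≤ 2α = 11.42°  →  valid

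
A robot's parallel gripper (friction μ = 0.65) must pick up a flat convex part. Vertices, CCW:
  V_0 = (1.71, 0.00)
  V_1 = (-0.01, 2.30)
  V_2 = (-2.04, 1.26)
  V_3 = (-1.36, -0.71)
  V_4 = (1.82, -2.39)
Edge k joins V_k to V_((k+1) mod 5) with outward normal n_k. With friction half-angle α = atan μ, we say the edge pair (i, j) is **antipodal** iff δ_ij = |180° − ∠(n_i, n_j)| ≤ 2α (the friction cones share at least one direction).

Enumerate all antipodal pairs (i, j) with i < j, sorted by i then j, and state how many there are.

α = atan 0.65 = 33.02°;  2α = 66.05°
n_0 = (+0.8008, +0.5989)
n_1 = (-0.4560, +0.8900)
n_2 = (-0.9453, -0.3263)
n_3 = (-0.4671, -0.8842)
n_4 = (+0.9989, +0.0460)
  (0,1): δ = 99.66°  ·
  (0,2): δ = 17.75°  ✓
  (0,3): δ = 25.36°  ✓
  (0,4): δ = 145.85°  ·
  (1,2): δ = 98.08°  ·
  (1,3): δ = 54.97°  ✓
  (1,4): δ = 65.51°  ✓
  (2,3): δ = 136.89°  ·
  (2,4): δ = 16.41°  ✓
  (3,4): δ = 59.52°  ✓
antipodal pairs: 6

count = 6; pairs: (0,2), (0,3), (1,3), (1,4), (2,4), (3,4)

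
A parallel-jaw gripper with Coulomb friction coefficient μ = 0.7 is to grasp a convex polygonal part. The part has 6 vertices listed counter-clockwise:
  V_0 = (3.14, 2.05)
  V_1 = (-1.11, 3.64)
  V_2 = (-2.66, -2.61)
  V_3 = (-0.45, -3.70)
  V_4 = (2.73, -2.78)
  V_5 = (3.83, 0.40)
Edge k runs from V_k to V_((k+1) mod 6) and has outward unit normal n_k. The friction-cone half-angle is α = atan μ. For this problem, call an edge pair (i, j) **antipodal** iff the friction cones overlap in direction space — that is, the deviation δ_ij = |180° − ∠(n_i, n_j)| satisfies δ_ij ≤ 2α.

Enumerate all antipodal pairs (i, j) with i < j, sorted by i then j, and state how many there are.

α = atan 0.7 = 34.99°;  2α = 69.98°
n_0 = (+0.3504, +0.9366)
n_1 = (-0.9706, +0.2407)
n_2 = (-0.4423, -0.8968)
n_3 = (+0.2779, -0.9606)
n_4 = (+0.9451, -0.3269)
n_5 = (+0.9226, +0.3858)
  (0,1): δ = 83.42°  ·
  (0,2): δ = 5.74°  ✓
  (0,3): δ = 36.65°  ✓
  (0,4): δ = 91.43°  ·
  (0,5): δ = 133.21°  ·
  (1,2): δ = 102.32°  ·
  (1,3): δ = 59.94°  ✓
  (1,4): δ = 5.15°  ✓
  (1,5): δ = 36.62°  ✓
  (2,3): δ = 137.61°  ·
  (2,4): δ = 82.83°  ·
  (2,5): δ = 41.05°  ✓
  (3,4): δ = 125.22°  ·
  (3,5): δ = 83.44°  ·
  (4,5): δ = 138.23°  ·
antipodal pairs: 6

count = 6; pairs: (0,2), (0,3), (1,3), (1,4), (1,5), (2,5)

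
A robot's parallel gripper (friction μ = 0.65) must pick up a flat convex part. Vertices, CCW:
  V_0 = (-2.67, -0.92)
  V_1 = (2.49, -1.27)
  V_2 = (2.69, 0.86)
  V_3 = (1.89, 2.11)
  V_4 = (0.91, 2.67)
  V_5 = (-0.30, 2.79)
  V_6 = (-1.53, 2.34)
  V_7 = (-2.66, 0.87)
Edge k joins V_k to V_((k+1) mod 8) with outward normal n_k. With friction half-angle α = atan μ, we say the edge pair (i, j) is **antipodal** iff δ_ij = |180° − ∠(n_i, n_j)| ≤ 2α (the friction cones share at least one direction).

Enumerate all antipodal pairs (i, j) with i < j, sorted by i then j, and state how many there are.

count = 10; pairs: (0,2), (0,3), (0,4), (0,5), (0,6), (1,5), (1,6), (1,7), (2,7), (3,7)

α = atan 0.65 = 33.02°;  2α = 66.05°
n_0 = (-0.0677, -0.9977)
n_1 = (+0.9956, -0.0935)
n_2 = (+0.8423, +0.5391)
n_3 = (+0.4961, +0.8682)
n_4 = (+0.0987, +0.9951)
n_5 = (-0.3436, +0.9391)
n_6 = (-0.7928, +0.6095)
n_7 = (-1.0000, +0.0056)
  (0,1): δ = 91.48°  ·
  (0,2): δ = 53.50°  ✓
  (0,3): δ = 25.86°  ✓
  (0,4): δ = 1.78°  ✓
  (0,5): δ = 23.98°  ✓
  (0,6): δ = 56.33°  ✓
  (0,7): δ = 93.56°  ·
  (1,2): δ = 142.02°  ·
  (1,3): δ = 114.38°  ·
  (1,4): δ = 90.30°  ·
  (1,5): δ = 64.54°  ✓
  (1,6): δ = 32.19°  ✓
  (1,7): δ = 5.04°  ✓
  (2,3): δ = 152.36°  ·
  (2,4): δ = 128.28°  ·
  (2,5): δ = 102.52°  ·
  (2,6): δ = 70.17°  ·
  (2,7): δ = 32.94°  ✓
  (3,4): δ = 155.92°  ·
  (3,5): δ = 130.16°  ·
  (3,6): δ = 97.80°  ·
  (3,7): δ = 60.58°  ✓
  (4,5): δ = 154.24°  ·
  (4,6): δ = 121.89°  ·
  (4,7): δ = 84.66°  ·
  (5,6): δ = 147.64°  ·
  (5,7): δ = 110.42°  ·
  (6,7): δ = 142.77°  ·
antipodal pairs: 10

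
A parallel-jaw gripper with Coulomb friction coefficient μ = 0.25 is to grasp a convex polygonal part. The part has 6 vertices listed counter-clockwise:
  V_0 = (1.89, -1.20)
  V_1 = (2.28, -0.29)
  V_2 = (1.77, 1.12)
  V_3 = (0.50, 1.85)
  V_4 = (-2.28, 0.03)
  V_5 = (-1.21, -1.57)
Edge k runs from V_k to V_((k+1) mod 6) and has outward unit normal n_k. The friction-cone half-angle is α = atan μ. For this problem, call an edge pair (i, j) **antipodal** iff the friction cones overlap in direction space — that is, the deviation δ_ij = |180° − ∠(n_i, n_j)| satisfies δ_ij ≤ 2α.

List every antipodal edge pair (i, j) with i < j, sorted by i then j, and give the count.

α = atan 0.25 = 14.04°;  2α = 28.07°
n_0 = (+0.9191, -0.3939)
n_1 = (+0.9404, +0.3401)
n_2 = (+0.4983, +0.8670)
n_3 = (-0.5477, +0.8367)
n_4 = (-0.8313, -0.5559)
n_5 = (+0.1185, -0.9930)
  (0,1): δ = 136.92°  ·
  (0,2): δ = 96.69°  ·
  (0,3): δ = 33.59°  ·
  (0,4): δ = 56.97°  ·
  (0,5): δ = 120.00°  ·
  (1,2): δ = 139.78°  ·
  (1,3): δ = 76.67°  ·
  (1,4): δ = 13.89°  ✓
  (1,5): δ = 76.92°  ·
  (2,3): δ = 116.90°  ·
  (2,4): δ = 26.34°  ✓
  (2,5): δ = 36.70°  ·
  (3,4): δ = 89.44°  ·
  (3,5): δ = 26.41°  ✓
  (4,5): δ = 116.97°  ·
antipodal pairs: 3

count = 3; pairs: (1,4), (2,4), (3,5)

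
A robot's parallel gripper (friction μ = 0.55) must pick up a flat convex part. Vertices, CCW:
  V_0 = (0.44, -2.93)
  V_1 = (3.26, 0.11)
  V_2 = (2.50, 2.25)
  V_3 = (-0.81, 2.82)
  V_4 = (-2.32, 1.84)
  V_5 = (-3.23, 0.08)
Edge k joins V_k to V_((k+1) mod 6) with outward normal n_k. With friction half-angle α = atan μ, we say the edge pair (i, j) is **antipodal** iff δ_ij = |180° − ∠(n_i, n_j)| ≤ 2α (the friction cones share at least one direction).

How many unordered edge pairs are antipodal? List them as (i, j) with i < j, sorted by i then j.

count = 6; pairs: (0,2), (0,3), (0,4), (1,4), (1,5), (2,5)

α = atan 0.55 = 28.81°;  2α = 57.62°
n_0 = (+0.7331, -0.6801)
n_1 = (+0.9423, +0.3347)
n_2 = (+0.1697, +0.9855)
n_3 = (-0.5444, +0.8388)
n_4 = (-0.8883, +0.4593)
n_5 = (-0.6342, -0.7732)
  (0,1): δ = 117.60°  ·
  (0,2): δ = 56.92°  ✓
  (0,3): δ = 14.17°  ✓
  (0,4): δ = 15.51°  ✓
  (0,5): δ = 93.49°  ·
  (1,2): δ = 119.32°  ·
  (1,3): δ = 76.57°  ·
  (1,4): δ = 46.89°  ✓
  (1,5): δ = 31.09°  ✓
  (2,3): δ = 137.25°  ·
  (2,4): δ = 107.57°  ·
  (2,5): δ = 29.59°  ✓
  (3,4): δ = 150.32°  ·
  (3,5): δ = 72.34°  ·
  (4,5): δ = 102.02°  ·
antipodal pairs: 6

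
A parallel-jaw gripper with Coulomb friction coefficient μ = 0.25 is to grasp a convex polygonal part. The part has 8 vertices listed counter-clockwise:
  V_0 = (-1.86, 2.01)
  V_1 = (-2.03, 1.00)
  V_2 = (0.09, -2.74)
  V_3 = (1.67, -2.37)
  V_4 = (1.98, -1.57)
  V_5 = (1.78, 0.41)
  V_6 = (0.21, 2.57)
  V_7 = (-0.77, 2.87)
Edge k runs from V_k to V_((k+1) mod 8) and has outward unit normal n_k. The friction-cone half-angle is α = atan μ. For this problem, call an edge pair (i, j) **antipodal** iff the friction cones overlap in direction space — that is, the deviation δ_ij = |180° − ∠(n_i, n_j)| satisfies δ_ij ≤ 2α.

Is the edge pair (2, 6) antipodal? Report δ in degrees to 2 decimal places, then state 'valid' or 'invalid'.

δ = 30.20°, invalid

α = atan 0.25 = 14.04°;  2α = 28.07°
edge 2: e_2 = (+1.58, +0.37);  n_2 = (+0.2280, -0.9737)
edge 6: e_6 = (-0.98, +0.30);  n_6 = (+0.2927, +0.9562)
∠(n_2, n_6) = 149.80°
δ = |180° − 149.80°| = 30.20°
30.20° > 2α = 28.07°  →  invalid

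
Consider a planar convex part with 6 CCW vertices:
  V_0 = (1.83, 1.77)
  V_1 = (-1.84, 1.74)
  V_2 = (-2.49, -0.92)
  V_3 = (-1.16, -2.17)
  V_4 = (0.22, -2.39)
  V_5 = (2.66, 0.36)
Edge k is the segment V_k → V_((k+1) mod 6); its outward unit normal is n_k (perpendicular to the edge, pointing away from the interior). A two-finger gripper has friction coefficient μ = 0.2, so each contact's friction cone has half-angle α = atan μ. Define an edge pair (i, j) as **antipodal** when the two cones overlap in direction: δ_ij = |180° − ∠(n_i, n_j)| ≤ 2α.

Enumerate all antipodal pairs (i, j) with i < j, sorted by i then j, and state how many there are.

count = 2; pairs: (0,3), (2,5)

α = atan 0.2 = 11.31°;  2α = 22.62°
n_0 = (-0.0082, +1.0000)
n_1 = (-0.9714, +0.2374)
n_2 = (-0.6849, -0.7287)
n_3 = (-0.1574, -0.9875)
n_4 = (+0.7480, -0.6637)
n_5 = (+0.8618, +0.5073)
  (0,1): δ = 104.20°  ·
  (0,2): δ = 43.69°  ·
  (0,3): δ = 9.53°  ✓
  (0,4): δ = 47.95°  ·
  (0,5): δ = 120.01°  ·
  (1,2): δ = 119.49°  ·
  (1,3): δ = 85.33°  ·
  (1,4): δ = 27.85°  ·
  (1,5): δ = 44.22°  ·
  (2,3): δ = 145.83°  ·
  (2,4): δ = 88.36°  ·
  (2,5): δ = 16.29°  ✓
  (3,4): δ = 122.52°  ·
  (3,5): δ = 50.46°  ·
  (4,5): δ = 107.93°  ·
antipodal pairs: 2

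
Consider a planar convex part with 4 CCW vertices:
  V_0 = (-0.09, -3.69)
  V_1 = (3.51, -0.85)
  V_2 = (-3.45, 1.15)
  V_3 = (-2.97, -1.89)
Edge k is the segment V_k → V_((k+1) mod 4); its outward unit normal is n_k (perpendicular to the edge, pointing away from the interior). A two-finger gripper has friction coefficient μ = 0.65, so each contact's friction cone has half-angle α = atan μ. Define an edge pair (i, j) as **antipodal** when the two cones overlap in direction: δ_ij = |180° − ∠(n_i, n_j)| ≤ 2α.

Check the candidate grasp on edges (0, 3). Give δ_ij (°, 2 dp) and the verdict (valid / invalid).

α = atan 0.65 = 33.02°;  2α = 66.05°
edge 0: e_0 = (+3.60, +2.84);  n_0 = (+0.6194, -0.7851)
edge 3: e_3 = (+2.88, -1.80);  n_3 = (-0.5300, -0.8480)
∠(n_0, n_3) = 70.27°
δ = |180° − 70.27°| = 109.73°
109.73° > 2α = 66.05°  →  invalid

δ = 109.73°, invalid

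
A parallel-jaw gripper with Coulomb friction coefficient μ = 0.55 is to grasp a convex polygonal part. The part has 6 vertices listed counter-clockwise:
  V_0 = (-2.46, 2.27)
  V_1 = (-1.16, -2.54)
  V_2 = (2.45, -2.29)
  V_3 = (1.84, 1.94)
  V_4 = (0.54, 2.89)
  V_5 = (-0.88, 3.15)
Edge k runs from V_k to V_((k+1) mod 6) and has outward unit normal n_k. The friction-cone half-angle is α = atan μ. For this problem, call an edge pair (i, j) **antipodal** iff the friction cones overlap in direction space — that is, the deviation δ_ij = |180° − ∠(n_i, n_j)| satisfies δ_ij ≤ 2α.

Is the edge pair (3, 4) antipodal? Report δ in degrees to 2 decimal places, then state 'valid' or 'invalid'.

α = atan 0.55 = 28.81°;  2α = 57.62°
edge 3: e_3 = (-1.30, +0.95);  n_3 = (+0.5900, +0.8074)
edge 4: e_4 = (-1.42, +0.26);  n_4 = (+0.1801, +0.9836)
∠(n_3, n_4) = 25.78°
δ = |180° − 25.78°| = 154.22°
154.22° > 2α = 57.62°  →  invalid

δ = 154.22°, invalid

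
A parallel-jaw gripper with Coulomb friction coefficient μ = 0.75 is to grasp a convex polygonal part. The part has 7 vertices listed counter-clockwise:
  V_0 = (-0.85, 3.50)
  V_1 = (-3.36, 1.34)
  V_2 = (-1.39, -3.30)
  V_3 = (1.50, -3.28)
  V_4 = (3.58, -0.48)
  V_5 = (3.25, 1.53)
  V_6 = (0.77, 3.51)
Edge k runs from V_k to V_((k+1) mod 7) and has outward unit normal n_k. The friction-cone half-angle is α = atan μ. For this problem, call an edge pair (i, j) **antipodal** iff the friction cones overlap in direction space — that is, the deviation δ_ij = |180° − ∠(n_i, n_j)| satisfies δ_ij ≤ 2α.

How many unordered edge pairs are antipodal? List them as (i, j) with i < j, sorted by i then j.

α = atan 0.75 = 36.87°;  2α = 73.74°
n_0 = (-0.6523, +0.7580)
n_1 = (-0.9205, -0.3908)
n_2 = (+0.0069, -1.0000)
n_3 = (+0.8027, -0.5963)
n_4 = (+0.9868, +0.1620)
n_5 = (+0.6239, +0.7815)
n_6 = (-0.0062, +1.0000)
  (0,1): δ = 107.71°  ·
  (0,2): δ = 40.32°  ✓
  (0,3): δ = 12.68°  ✓
  (0,4): δ = 58.61°  ✓
  (0,5): δ = 100.68°  ·
  (0,6): δ = 139.64°  ·
  (1,2): δ = 112.61°  ·
  (1,3): δ = 59.61°  ✓
  (1,4): δ = 13.68°  ✓
  (1,5): δ = 28.39°  ✓
  (1,6): δ = 67.35°  ✓
  (2,3): δ = 127.00°  ·
  (2,4): δ = 81.07°  ·
  (2,5): δ = 39.00°  ✓
  (2,6): δ = 0.04°  ✓
  (3,4): δ = 134.07°  ·
  (3,5): δ = 92.00°  ·
  (3,6): δ = 53.04°  ✓
  (4,5): δ = 137.93°  ·
  (4,6): δ = 98.97°  ·
  (5,6): δ = 141.04°  ·
antipodal pairs: 10

count = 10; pairs: (0,2), (0,3), (0,4), (1,3), (1,4), (1,5), (1,6), (2,5), (2,6), (3,6)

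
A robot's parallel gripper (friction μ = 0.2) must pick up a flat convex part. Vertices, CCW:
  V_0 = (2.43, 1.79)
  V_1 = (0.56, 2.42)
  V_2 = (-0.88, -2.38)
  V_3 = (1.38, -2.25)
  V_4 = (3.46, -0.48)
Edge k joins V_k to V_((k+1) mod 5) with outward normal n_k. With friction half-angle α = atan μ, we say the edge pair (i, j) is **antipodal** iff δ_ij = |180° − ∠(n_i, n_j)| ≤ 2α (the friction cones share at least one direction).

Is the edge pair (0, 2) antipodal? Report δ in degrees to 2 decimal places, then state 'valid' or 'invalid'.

α = atan 0.2 = 11.31°;  2α = 22.62°
edge 0: e_0 = (-1.87, +0.63);  n_0 = (+0.3193, +0.9477)
edge 2: e_2 = (+2.26, +0.13);  n_2 = (+0.0574, -0.9983)
∠(n_0, n_2) = 158.09°
δ = |180° − 158.09°| = 21.91°
21.91° ≤ 2α = 22.62°  →  valid

δ = 21.91°, valid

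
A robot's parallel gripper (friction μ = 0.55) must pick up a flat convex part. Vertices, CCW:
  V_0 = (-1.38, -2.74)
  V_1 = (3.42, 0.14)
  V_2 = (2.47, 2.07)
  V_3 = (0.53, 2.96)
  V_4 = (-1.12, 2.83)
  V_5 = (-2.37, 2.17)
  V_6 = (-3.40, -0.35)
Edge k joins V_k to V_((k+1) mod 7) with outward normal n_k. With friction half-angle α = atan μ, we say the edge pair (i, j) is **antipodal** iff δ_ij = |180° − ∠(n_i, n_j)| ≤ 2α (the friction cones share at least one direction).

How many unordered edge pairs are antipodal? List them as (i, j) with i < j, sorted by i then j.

α = atan 0.55 = 28.81°;  2α = 57.62°
n_0 = (+0.5145, -0.8575)
n_1 = (+0.8972, +0.4416)
n_2 = (+0.4170, +0.9089)
n_3 = (-0.0785, +0.9969)
n_4 = (-0.4669, +0.8843)
n_5 = (-0.9257, +0.3783)
n_6 = (-0.7637, -0.6455)
  (0,1): δ = 94.76°  ·
  (0,2): δ = 55.61°  ✓
  (0,3): δ = 26.46°  ✓
  (0,4): δ = 3.13°  ✓
  (0,5): δ = 36.80°  ✓
  (0,6): δ = 99.24°  ·
  (1,2): δ = 140.85°  ·
  (1,3): δ = 111.70°  ·
  (1,4): δ = 88.37°  ·
  (1,5): δ = 48.44°  ✓
  (1,6): δ = 14.00°  ✓
  (2,3): δ = 150.85°  ·
  (2,4): δ = 127.52°  ·
  (2,5): δ = 87.59°  ·
  (2,6): δ = 25.15°  ✓
  (3,4): δ = 156.67°  ·
  (3,5): δ = 116.74°  ·
  (3,6): δ = 54.30°  ✓
  (4,5): δ = 140.07°  ·
  (4,6): δ = 77.63°  ·
  (5,6): δ = 117.56°  ·
antipodal pairs: 8

count = 8; pairs: (0,2), (0,3), (0,4), (0,5), (1,5), (1,6), (2,6), (3,6)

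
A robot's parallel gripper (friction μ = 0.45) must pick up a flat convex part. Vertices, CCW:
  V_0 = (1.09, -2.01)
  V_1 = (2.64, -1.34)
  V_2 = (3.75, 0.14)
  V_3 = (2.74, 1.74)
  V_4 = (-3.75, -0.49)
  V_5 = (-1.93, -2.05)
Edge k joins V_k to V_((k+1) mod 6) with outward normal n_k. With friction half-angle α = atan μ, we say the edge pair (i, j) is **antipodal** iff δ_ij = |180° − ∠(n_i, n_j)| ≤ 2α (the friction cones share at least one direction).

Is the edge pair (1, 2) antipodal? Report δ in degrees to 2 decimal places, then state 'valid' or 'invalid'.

α = atan 0.45 = 24.23°;  2α = 48.46°
edge 1: e_1 = (+1.11, +1.48);  n_1 = (+0.8000, -0.6000)
edge 2: e_2 = (-1.01, +1.60);  n_2 = (+0.8456, +0.5338)
∠(n_1, n_2) = 69.13°
δ = |180° − 69.13°| = 110.87°
110.87° > 2α = 48.46°  →  invalid

δ = 110.87°, invalid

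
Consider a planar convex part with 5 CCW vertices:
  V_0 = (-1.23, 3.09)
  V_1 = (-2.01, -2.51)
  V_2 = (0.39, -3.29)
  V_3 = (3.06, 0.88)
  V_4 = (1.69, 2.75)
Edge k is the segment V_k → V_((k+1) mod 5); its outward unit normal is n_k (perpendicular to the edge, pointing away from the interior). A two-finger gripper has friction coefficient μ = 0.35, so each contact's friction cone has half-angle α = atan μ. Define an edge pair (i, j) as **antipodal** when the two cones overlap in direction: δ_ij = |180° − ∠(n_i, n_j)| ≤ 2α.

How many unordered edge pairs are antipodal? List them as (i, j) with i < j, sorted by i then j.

α = atan 0.35 = 19.29°;  2α = 38.58°
n_0 = (-0.9904, +0.1380)
n_1 = (-0.3091, -0.9510)
n_2 = (+0.8422, -0.5392)
n_3 = (+0.8067, +0.5910)
n_4 = (+0.1157, +0.9933)
  (0,1): δ = 100.07°  ·
  (0,2): δ = 24.70°  ✓
  (0,3): δ = 44.16°  ·
  (0,4): δ = 91.29°  ·
  (1,2): δ = 104.63°  ·
  (1,3): δ = 35.77°  ✓
  (1,4): δ = 11.36°  ✓
  (2,3): δ = 111.14°  ·
  (2,4): δ = 64.01°  ·
  (3,4): δ = 132.87°  ·
antipodal pairs: 3

count = 3; pairs: (0,2), (1,3), (1,4)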